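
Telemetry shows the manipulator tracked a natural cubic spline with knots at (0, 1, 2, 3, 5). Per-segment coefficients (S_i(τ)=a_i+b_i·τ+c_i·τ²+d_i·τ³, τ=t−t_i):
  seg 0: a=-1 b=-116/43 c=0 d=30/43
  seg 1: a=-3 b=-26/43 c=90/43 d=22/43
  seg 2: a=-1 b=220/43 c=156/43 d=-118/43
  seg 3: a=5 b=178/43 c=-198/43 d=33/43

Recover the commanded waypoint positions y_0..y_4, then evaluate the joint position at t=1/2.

y_0=-1 y_1=-3 y_2=-1 y_3=5 y_4=1
S(1/2) = -389/172

y_0 = S_0(0) = a_0 = -1
y_1 = S_1(0) = a_1 = -3
y_2 = S_2(0) = a_2 = -1
y_3 = S_3(0) = a_3 = 5
y_4 = S_3(2) = 1
t_q=1/2 is in segment 0 (τ=1/2); S_0(τ)=-389/172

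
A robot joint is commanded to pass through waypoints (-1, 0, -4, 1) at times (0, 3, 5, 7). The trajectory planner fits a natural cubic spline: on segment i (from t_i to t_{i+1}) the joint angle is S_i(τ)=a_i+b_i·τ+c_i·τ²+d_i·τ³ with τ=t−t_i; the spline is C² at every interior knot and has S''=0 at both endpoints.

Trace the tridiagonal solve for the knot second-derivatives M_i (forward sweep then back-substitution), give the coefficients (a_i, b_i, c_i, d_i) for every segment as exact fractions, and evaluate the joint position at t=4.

  seg 0: a=-1 b=325/228 c=0 d=-83/684
  seg 1: a=0 b=-211/114 c=-83/76 d=29/57
  seg 2: a=-4 b=-13/114 c=149/76 d=-149/456
S(4) = -185/76

Δ: Δ0=1/3, Δ1=-2, Δ2=5/2
row 1: diag=10, rhs=-14; c'=1/5, d'=-7/5
row 2: denom=8−2·1/5=38/5; d'=(27−2·-7/5)/(38/5)=149/38
back: M2=149/38
back: M1=-7/5−1/5·149/38=-83/38
M: M0=0, M1=-83/38, M2=149/38, M3=0
seg 0: a=-1, c=M0/2=0, d=(M1−M0)/(6·3)=-83/684, b=Δ0−h0·(2M0+M1)/6=325/228
seg 1: a=0, c=M1/2=-83/76, d=(M2−M1)/(6·2)=29/57, b=Δ1−h1·(2M1+M2)/6=-211/114
seg 2: a=-4, c=M2/2=149/76, d=(M3−M2)/(6·2)=-149/456, b=Δ2−h2·(2M2+M3)/6=-13/114
t_q=4 → seg 1, τ=1; S=0+-211/114·τ+-83/76·τ²+29/57·τ³=-185/76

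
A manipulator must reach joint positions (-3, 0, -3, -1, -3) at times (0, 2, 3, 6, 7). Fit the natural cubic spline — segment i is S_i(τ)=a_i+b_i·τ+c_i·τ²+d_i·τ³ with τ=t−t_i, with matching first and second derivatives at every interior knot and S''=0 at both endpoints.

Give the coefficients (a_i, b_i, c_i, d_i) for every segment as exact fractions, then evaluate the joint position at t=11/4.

Δ: Δ0=3/2, Δ1=-3, Δ2=2/3, Δ3=-2
row 1: diag=6, rhs=-27; c'=1/6, d'=-9/2
row 2: denom=8−1·1/6=47/6; d'=(22−1·-9/2)/(47/6)=159/47
row 3: denom=8−3·18/47=322/47; d'=(-16−3·159/47)/(322/47)=-1229/322
back: M3=-1229/322
back: M2=159/47−18/47·-1229/322=780/161
back: M1=-9/2−1/6·780/161=-1709/322
M: M0=0, M1=-1709/322, M2=780/161, M3=-1229/322, M4=0
seg 0: a=-3, c=M0/2=0, d=(M1−M0)/(6·2)=-1709/3864, b=Δ0−h0·(2M0+M1)/6=1579/483
seg 1: a=0, c=M1/2=-1709/644, d=(M2−M1)/(6·1)=467/276, b=Δ1−h1·(2M1+M2)/6=-1969/966
seg 2: a=-3, c=M2/2=390/161, d=(M3−M2)/(6·3)=-2789/5796, b=Δ2−h2·(2M2+M3)/6=-4385/1932
seg 3: a=-1, c=M3/2=-1229/644, d=(M4−M3)/(6·1)=1229/1932, b=Δ3−h3·(2M3+M4)/6=-703/966
t_q=11/4 → seg 1, τ=3/4; S=0+-1969/966·τ+-1709/644·τ²+467/276·τ³=-95111/41216

  seg 0: a=-3 b=1579/483 c=0 d=-1709/3864
  seg 1: a=0 b=-1969/966 c=-1709/644 d=467/276
  seg 2: a=-3 b=-4385/1932 c=390/161 d=-2789/5796
  seg 3: a=-1 b=-703/966 c=-1229/644 d=1229/1932
S(11/4) = -95111/41216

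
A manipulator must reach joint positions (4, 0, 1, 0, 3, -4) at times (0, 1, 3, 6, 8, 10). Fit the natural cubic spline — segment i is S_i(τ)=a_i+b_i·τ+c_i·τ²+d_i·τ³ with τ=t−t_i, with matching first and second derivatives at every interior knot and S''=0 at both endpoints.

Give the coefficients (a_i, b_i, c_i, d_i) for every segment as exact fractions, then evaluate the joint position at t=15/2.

  seg 0: a=4 b=-3500/717 c=0 d=632/717
  seg 1: a=0 b=-1604/717 c=632/239 d=-3659/5736
  seg 2: a=1 b=983/1434 c=-1131/956 d=2419/8604
  seg 3: a=0 b=3379/2868 c=322/239 d=-6805/11472
  seg 4: a=3 b=-395/717 c=-4229/1912 d=4229/11472
S(15/2) = 85555/30592

Δ: Δ0=-4, Δ1=1/2, Δ2=-1/3, Δ3=3/2, Δ4=-7/2
row 1: diag=6, rhs=27; c'=1/3, d'=9/2
row 2: denom=10−2·1/3=28/3; d'=(-5−2·9/2)/(28/3)=-3/2
row 3: denom=10−3·9/28=253/28; d'=(11−3·-3/2)/(253/28)=434/253
row 4: denom=8−2·56/253=1912/253; d'=(-30−2·434/253)/(1912/253)=-4229/956
back: M4=-4229/956
back: M3=434/253−56/253·-4229/956=644/239
back: M2=-3/2−9/28·644/239=-1131/478
back: M1=9/2−1/3·-1131/478=1264/239
M: M0=0, M1=1264/239, M2=-1131/478, M3=644/239, M4=-4229/956, M5=0
seg 0: a=4, c=M0/2=0, d=(M1−M0)/(6·1)=632/717, b=Δ0−h0·(2M0+M1)/6=-3500/717
seg 1: a=0, c=M1/2=632/239, d=(M2−M1)/(6·2)=-3659/5736, b=Δ1−h1·(2M1+M2)/6=-1604/717
seg 2: a=1, c=M2/2=-1131/956, d=(M3−M2)/(6·3)=2419/8604, b=Δ2−h2·(2M2+M3)/6=983/1434
seg 3: a=0, c=M3/2=322/239, d=(M4−M3)/(6·2)=-6805/11472, b=Δ3−h3·(2M3+M4)/6=3379/2868
seg 4: a=3, c=M4/2=-4229/1912, d=(M5−M4)/(6·2)=4229/11472, b=Δ4−h4·(2M4+M5)/6=-395/717
t_q=15/2 → seg 3, τ=3/2; S=0+3379/2868·τ+322/239·τ²+-6805/11472·τ³=85555/30592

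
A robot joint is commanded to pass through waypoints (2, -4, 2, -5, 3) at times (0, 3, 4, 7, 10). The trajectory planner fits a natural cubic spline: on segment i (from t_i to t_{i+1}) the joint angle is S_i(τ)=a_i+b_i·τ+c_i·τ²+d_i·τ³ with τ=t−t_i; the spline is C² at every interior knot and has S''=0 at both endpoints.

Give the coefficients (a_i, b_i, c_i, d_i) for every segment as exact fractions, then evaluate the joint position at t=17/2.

Δ: Δ0=-2, Δ1=6, Δ2=-7/3, Δ3=8/3
row 1: diag=8, rhs=48; c'=1/8, d'=6
row 2: denom=8−1·1/8=63/8; d'=(-50−1·6)/(63/8)=-64/9
row 3: denom=12−3·8/21=76/7; d'=(30−3·-64/9)/(76/7)=539/114
back: M3=539/114
back: M2=-64/9−8/21·539/114=-508/57
back: M1=6−1/8·-508/57=811/114
M: M0=0, M1=811/114, M2=-508/57, M3=539/114, M4=0
seg 0: a=2, c=M0/2=0, d=(M1−M0)/(6·3)=811/2052, b=Δ0−h0·(2M0+M1)/6=-1267/228
seg 1: a=-4, c=M1/2=811/228, d=(M2−M1)/(6·1)=-203/76, b=Δ1−h1·(2M1+M2)/6=583/114
seg 2: a=2, c=M2/2=-254/57, d=(M3−M2)/(6·3)=1555/2052, b=Δ2−h2·(2M2+M3)/6=961/228
seg 3: a=-5, c=M3/2=539/228, d=(M4−M3)/(6·3)=-539/2052, b=Δ3−h3·(2M3+M4)/6=-235/114
t_q=17/2 → seg 3, τ=3/2; S=-5+-235/114·τ+539/228·τ²+-539/2052·τ³=-2225/608

  seg 0: a=2 b=-1267/228 c=0 d=811/2052
  seg 1: a=-4 b=583/114 c=811/228 d=-203/76
  seg 2: a=2 b=961/228 c=-254/57 d=1555/2052
  seg 3: a=-5 b=-235/114 c=539/228 d=-539/2052
S(17/2) = -2225/608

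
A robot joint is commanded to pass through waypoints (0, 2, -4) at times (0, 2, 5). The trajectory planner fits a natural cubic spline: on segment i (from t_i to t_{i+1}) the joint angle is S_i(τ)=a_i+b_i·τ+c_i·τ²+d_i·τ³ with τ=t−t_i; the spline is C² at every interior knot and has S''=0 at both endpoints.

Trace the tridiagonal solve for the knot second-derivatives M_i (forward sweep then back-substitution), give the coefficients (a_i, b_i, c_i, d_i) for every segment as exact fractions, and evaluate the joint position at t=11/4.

  seg 0: a=0 b=8/5 c=0 d=-3/20
  seg 1: a=2 b=-1/5 c=-9/10 d=1/10
S(11/4) = 887/640

Δ: Δ0=1, Δ1=-2
row 1: diag=10, rhs=-18; c'=3/10, d'=-9/5
back: M1=-9/5
M: M0=0, M1=-9/5, M2=0
seg 0: a=0, c=M0/2=0, d=(M1−M0)/(6·2)=-3/20, b=Δ0−h0·(2M0+M1)/6=8/5
seg 1: a=2, c=M1/2=-9/10, d=(M2−M1)/(6·3)=1/10, b=Δ1−h1·(2M1+M2)/6=-1/5
t_q=11/4 → seg 1, τ=3/4; S=2+-1/5·τ+-9/10·τ²+1/10·τ³=887/640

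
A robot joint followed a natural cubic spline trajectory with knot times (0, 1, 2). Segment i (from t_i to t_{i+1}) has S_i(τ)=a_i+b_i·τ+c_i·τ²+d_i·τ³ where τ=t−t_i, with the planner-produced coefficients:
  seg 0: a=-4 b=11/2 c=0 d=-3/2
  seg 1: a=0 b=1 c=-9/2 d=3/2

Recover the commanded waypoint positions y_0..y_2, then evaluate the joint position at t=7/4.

y_0=-4 y_1=0 y_2=-2
S(7/4) = -147/128

y_0 = S_0(0) = a_0 = -4
y_1 = S_1(0) = a_1 = 0
y_2 = S_1(1) = -2
t_q=7/4 is in segment 1 (τ=3/4); S_1(τ)=-147/128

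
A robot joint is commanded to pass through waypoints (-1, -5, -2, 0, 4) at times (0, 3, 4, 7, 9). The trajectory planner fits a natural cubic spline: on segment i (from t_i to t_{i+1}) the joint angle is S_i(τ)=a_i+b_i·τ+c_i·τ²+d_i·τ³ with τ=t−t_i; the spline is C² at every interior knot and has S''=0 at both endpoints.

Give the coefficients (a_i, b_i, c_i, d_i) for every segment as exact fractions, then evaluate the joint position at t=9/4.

Δ: Δ0=-4/3, Δ1=3, Δ2=2/3, Δ3=2
row 1: diag=8, rhs=26; c'=1/8, d'=13/4
row 2: denom=8−1·1/8=63/8; d'=(-14−1·13/4)/(63/8)=-46/21
row 3: denom=10−3·8/21=62/7; d'=(8−3·-46/21)/(62/7)=51/31
back: M3=51/31
back: M2=-46/21−8/21·51/31=-262/93
back: M1=13/4−1/8·-262/93=335/93
M: M0=0, M1=335/93, M2=-262/93, M3=51/31, M4=0
seg 0: a=-1, c=M0/2=0, d=(M1−M0)/(6·3)=335/1674, b=Δ0−h0·(2M0+M1)/6=-583/186
seg 1: a=-5, c=M1/2=335/186, d=(M2−M1)/(6·1)=-199/186, b=Δ1−h1·(2M1+M2)/6=211/93
seg 2: a=-2, c=M2/2=-131/93, d=(M3−M2)/(6·3)=415/1674, b=Δ2−h2·(2M2+M3)/6=165/62
seg 3: a=0, c=M3/2=51/62, d=(M4−M3)/(6·2)=-17/124, b=Δ3−h3·(2M3+M4)/6=28/31
t_q=9/4 → seg 0, τ=9/4; S=-1+-583/186·τ+0·τ²+335/1674·τ³=-22907/3968

  seg 0: a=-1 b=-583/186 c=0 d=335/1674
  seg 1: a=-5 b=211/93 c=335/186 d=-199/186
  seg 2: a=-2 b=165/62 c=-131/93 d=415/1674
  seg 3: a=0 b=28/31 c=51/62 d=-17/124
S(9/4) = -22907/3968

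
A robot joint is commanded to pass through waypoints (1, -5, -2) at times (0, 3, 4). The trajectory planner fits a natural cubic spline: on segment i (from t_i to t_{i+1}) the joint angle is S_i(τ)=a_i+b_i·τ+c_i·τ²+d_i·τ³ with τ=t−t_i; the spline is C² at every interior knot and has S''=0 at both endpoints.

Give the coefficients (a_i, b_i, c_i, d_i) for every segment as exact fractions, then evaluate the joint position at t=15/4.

Δ: Δ0=-2, Δ1=3
row 1: diag=8, rhs=30; c'=1/8, d'=15/4
back: M1=15/4
M: M0=0, M1=15/4, M2=0
seg 0: a=1, c=M0/2=0, d=(M1−M0)/(6·3)=5/24, b=Δ0−h0·(2M0+M1)/6=-31/8
seg 1: a=-5, c=M1/2=15/8, d=(M2−M1)/(6·1)=-5/8, b=Δ1−h1·(2M1+M2)/6=7/4
t_q=15/4 → seg 1, τ=3/4; S=-5+7/4·τ+15/8·τ²+-5/8·τ³=-1483/512

  seg 0: a=1 b=-31/8 c=0 d=5/24
  seg 1: a=-5 b=7/4 c=15/8 d=-5/8
S(15/4) = -1483/512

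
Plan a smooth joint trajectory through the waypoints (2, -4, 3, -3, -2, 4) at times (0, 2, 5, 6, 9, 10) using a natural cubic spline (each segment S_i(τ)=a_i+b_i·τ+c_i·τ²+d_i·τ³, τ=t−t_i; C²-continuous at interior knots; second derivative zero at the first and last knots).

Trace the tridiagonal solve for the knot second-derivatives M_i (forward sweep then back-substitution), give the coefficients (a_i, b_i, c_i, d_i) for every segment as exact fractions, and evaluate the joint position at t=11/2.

Δ: Δ0=-3, Δ1=7/3, Δ2=-6, Δ3=1/3, Δ4=6
row 1: diag=10, rhs=32; c'=3/10, d'=16/5
row 2: denom=8−3·3/10=71/10; d'=(-50−3·16/5)/(71/10)=-596/71
row 3: denom=8−1·10/71=558/71; d'=(38−1·-596/71)/(558/71)=183/31
row 4: denom=8−3·71/186=425/62; d'=(34−3·183/31)/(425/62)=202/85
back: M4=202/85
back: M3=183/31−71/186·202/85=1274/255
back: M2=-596/71−10/71·1274/255=-464/51
back: M1=16/5−3/10·-464/51=504/85
M: M0=0, M1=504/85, M2=-464/51, M3=1274/255, M4=202/85, M5=0
seg 0: a=2, c=M0/2=0, d=(M1−M0)/(6·2)=42/85, b=Δ0−h0·(2M0+M1)/6=-423/85
seg 1: a=-4, c=M1/2=252/85, d=(M2−M1)/(6·3)=-1916/2295, b=Δ1−h1·(2M1+M2)/6=81/85
seg 2: a=3, c=M2/2=-232/51, d=(M3−M2)/(6·1)=599/255, b=Δ2−h2·(2M2+M3)/6=-19/5
seg 3: a=-3, c=M3/2=637/255, d=(M4−M3)/(6·3)=-334/2295, b=Δ3−h3·(2M3+M4)/6=-1492/255
seg 4: a=-2, c=M4/2=101/85, d=(M5−M4)/(6·1)=-101/255, b=Δ4−h4·(2M4+M5)/6=1328/255
t_q=11/2 → seg 2, τ=1/2; S=3+-19/5·τ+-232/51·τ²+599/255·τ³=523/2040

  seg 0: a=2 b=-423/85 c=0 d=42/85
  seg 1: a=-4 b=81/85 c=252/85 d=-1916/2295
  seg 2: a=3 b=-19/5 c=-232/51 d=599/255
  seg 3: a=-3 b=-1492/255 c=637/255 d=-334/2295
  seg 4: a=-2 b=1328/255 c=101/85 d=-101/255
S(11/2) = 523/2040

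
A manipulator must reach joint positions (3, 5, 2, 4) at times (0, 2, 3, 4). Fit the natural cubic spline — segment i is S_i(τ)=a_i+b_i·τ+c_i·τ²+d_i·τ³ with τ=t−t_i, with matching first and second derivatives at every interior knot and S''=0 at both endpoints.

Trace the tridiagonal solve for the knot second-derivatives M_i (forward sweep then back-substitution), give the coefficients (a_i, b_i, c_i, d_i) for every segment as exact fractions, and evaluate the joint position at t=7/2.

Δ: Δ0=1, Δ1=-3, Δ2=2
row 1: diag=6, rhs=-24; c'=1/6, d'=-4
row 2: denom=4−1·1/6=23/6; d'=(30−1·-4)/(23/6)=204/23
back: M2=204/23
back: M1=-4−1/6·204/23=-126/23
M: M0=0, M1=-126/23, M2=204/23, M3=0
seg 0: a=3, c=M0/2=0, d=(M1−M0)/(6·2)=-21/46, b=Δ0−h0·(2M0+M1)/6=65/23
seg 1: a=5, c=M1/2=-63/23, d=(M2−M1)/(6·1)=55/23, b=Δ1−h1·(2M1+M2)/6=-61/23
seg 2: a=2, c=M2/2=102/23, d=(M3−M2)/(6·1)=-34/23, b=Δ2−h2·(2M2+M3)/6=-22/23
t_q=7/2 → seg 2, τ=1/2; S=2+-22/23·τ+102/23·τ²+-34/23·τ³=225/92

  seg 0: a=3 b=65/23 c=0 d=-21/46
  seg 1: a=5 b=-61/23 c=-63/23 d=55/23
  seg 2: a=2 b=-22/23 c=102/23 d=-34/23
S(7/2) = 225/92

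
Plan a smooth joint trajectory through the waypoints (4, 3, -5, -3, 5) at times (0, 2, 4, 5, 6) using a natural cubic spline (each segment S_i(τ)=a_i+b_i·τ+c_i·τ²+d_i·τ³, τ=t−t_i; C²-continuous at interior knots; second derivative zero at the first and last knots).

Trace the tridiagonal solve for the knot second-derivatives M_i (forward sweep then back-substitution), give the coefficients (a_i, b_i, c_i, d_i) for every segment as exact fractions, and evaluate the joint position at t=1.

  seg 0: a=4 b=149/168 c=0 d=-233/672
  seg 1: a=3 b=-275/84 c=-233/112 d=577/672
  seg 2: a=-5 b=-31/24 c=43/14 d=37/168
  seg 3: a=-3 b=463/84 c=209/56 d=-209/168
S(1) = 1017/224

Δ: Δ0=-1/2, Δ1=-4, Δ2=2, Δ3=8
row 1: diag=8, rhs=-21; c'=1/4, d'=-21/8
row 2: denom=6−2·1/4=11/2; d'=(36−2·-21/8)/(11/2)=15/2
row 3: denom=4−1·2/11=42/11; d'=(36−1·15/2)/(42/11)=209/28
back: M3=209/28
back: M2=15/2−2/11·209/28=43/7
back: M1=-21/8−1/4·43/7=-233/56
M: M0=0, M1=-233/56, M2=43/7, M3=209/28, M4=0
seg 0: a=4, c=M0/2=0, d=(M1−M0)/(6·2)=-233/672, b=Δ0−h0·(2M0+M1)/6=149/168
seg 1: a=3, c=M1/2=-233/112, d=(M2−M1)/(6·2)=577/672, b=Δ1−h1·(2M1+M2)/6=-275/84
seg 2: a=-5, c=M2/2=43/14, d=(M3−M2)/(6·1)=37/168, b=Δ2−h2·(2M2+M3)/6=-31/24
seg 3: a=-3, c=M3/2=209/56, d=(M4−M3)/(6·1)=-209/168, b=Δ3−h3·(2M3+M4)/6=463/84
t_q=1 → seg 0, τ=1; S=4+149/168·τ+0·τ²+-233/672·τ³=1017/224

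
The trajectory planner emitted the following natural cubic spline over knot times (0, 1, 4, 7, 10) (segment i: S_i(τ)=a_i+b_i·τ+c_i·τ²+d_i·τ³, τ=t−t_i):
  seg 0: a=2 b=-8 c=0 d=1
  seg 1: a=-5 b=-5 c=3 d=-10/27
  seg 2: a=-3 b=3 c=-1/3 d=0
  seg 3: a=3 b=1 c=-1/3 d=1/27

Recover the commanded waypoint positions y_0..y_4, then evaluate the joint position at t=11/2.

y_0 = S_0(0) = a_0 = 2
y_1 = S_1(0) = a_1 = -5
y_2 = S_2(0) = a_2 = -3
y_3 = S_3(0) = a_3 = 3
y_4 = S_3(3) = 4
t_q=11/2 is in segment 2 (τ=3/2); S_2(τ)=3/4

y_0=2 y_1=-5 y_2=-3 y_3=3 y_4=4
S(11/2) = 3/4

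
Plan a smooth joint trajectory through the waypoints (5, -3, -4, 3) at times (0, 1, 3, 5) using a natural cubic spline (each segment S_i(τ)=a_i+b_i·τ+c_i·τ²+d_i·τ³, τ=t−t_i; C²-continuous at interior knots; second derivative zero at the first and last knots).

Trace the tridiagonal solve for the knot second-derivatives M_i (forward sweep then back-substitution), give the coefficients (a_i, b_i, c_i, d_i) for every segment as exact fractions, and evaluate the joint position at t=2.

Δ: Δ0=-8, Δ1=-1/2, Δ2=7/2
row 1: diag=6, rhs=45; c'=1/3, d'=15/2
row 2: denom=8−2·1/3=22/3; d'=(24−2·15/2)/(22/3)=27/22
back: M2=27/22
back: M1=15/2−1/3·27/22=78/11
M: M0=0, M1=78/11, M2=27/22, M3=0
seg 0: a=5, c=M0/2=0, d=(M1−M0)/(6·1)=13/11, b=Δ0−h0·(2M0+M1)/6=-101/11
seg 1: a=-3, c=M1/2=39/11, d=(M2−M1)/(6·2)=-43/88, b=Δ1−h1·(2M1+M2)/6=-62/11
seg 2: a=-4, c=M2/2=27/44, d=(M3−M2)/(6·2)=-9/88, b=Δ2−h2·(2M2+M3)/6=59/22
t_q=2 → seg 1, τ=1; S=-3+-62/11·τ+39/11·τ²+-43/88·τ³=-491/88

  seg 0: a=5 b=-101/11 c=0 d=13/11
  seg 1: a=-3 b=-62/11 c=39/11 d=-43/88
  seg 2: a=-4 b=59/22 c=27/44 d=-9/88
S(2) = -491/88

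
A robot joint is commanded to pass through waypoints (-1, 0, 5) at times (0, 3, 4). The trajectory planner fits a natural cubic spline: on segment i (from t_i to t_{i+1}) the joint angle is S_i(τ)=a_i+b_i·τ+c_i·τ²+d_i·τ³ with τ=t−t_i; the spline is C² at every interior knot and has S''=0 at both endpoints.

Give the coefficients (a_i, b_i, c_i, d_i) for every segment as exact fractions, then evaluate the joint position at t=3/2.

  seg 0: a=-1 b=-17/12 c=0 d=7/36
  seg 1: a=0 b=23/6 c=7/4 d=-7/12
S(3/2) = -79/32

Δ: Δ0=1/3, Δ1=5
row 1: diag=8, rhs=28; c'=1/8, d'=7/2
back: M1=7/2
M: M0=0, M1=7/2, M2=0
seg 0: a=-1, c=M0/2=0, d=(M1−M0)/(6·3)=7/36, b=Δ0−h0·(2M0+M1)/6=-17/12
seg 1: a=0, c=M1/2=7/4, d=(M2−M1)/(6·1)=-7/12, b=Δ1−h1·(2M1+M2)/6=23/6
t_q=3/2 → seg 0, τ=3/2; S=-1+-17/12·τ+0·τ²+7/36·τ³=-79/32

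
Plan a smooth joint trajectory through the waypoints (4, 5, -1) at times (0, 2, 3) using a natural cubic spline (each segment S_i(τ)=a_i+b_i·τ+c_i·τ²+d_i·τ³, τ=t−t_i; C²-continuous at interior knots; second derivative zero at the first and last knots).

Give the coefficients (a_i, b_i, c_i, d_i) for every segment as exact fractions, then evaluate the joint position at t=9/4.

Δ: Δ0=1/2, Δ1=-6
row 1: diag=6, rhs=-39; c'=1/6, d'=-13/2
back: M1=-13/2
M: M0=0, M1=-13/2, M2=0
seg 0: a=4, c=M0/2=0, d=(M1−M0)/(6·2)=-13/24, b=Δ0−h0·(2M0+M1)/6=8/3
seg 1: a=5, c=M1/2=-13/4, d=(M2−M1)/(6·1)=13/12, b=Δ1−h1·(2M1+M2)/6=-23/6
t_q=9/4 → seg 1, τ=1/4; S=5+-23/6·τ+-13/4·τ²+13/12·τ³=987/256

  seg 0: a=4 b=8/3 c=0 d=-13/24
  seg 1: a=5 b=-23/6 c=-13/4 d=13/12
S(9/4) = 987/256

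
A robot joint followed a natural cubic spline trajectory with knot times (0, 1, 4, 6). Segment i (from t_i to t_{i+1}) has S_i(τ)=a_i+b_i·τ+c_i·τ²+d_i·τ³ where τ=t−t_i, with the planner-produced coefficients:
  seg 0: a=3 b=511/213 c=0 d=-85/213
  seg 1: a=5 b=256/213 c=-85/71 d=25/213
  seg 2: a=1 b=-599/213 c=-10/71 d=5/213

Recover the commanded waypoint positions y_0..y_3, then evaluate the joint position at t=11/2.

y_0 = S_0(0) = a_0 = 3
y_1 = S_1(0) = a_1 = 5
y_2 = S_2(0) = a_2 = 1
y_3 = S_2(2) = -5
t_q=11/2 is in segment 2 (τ=3/2); S_2(τ)=-1963/568

y_0=3 y_1=5 y_2=1 y_3=-5
S(11/2) = -1963/568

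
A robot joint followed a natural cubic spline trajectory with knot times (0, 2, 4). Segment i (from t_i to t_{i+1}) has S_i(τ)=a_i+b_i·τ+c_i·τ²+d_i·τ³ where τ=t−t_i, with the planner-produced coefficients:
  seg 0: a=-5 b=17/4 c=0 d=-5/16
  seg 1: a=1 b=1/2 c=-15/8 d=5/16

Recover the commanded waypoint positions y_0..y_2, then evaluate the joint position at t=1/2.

y_0 = S_0(0) = a_0 = -5
y_1 = S_1(0) = a_1 = 1
y_2 = S_1(2) = -3
t_q=1/2 is in segment 0 (τ=1/2); S_0(τ)=-373/128

y_0=-5 y_1=1 y_2=-3
S(1/2) = -373/128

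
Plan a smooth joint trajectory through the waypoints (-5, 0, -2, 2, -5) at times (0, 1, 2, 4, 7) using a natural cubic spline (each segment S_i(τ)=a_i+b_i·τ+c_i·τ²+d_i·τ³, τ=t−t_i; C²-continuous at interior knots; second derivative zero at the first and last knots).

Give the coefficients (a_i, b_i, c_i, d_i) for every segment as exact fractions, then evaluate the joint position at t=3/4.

Δ: Δ0=5, Δ1=-2, Δ2=2, Δ3=-7/3
row 1: diag=4, rhs=-42; c'=1/4, d'=-21/2
row 2: denom=6−1·1/4=23/4; d'=(24−1·-21/2)/(23/4)=6
row 3: denom=10−2·8/23=214/23; d'=(-26−2·6)/(214/23)=-437/107
back: M3=-437/107
back: M2=6−8/23·-437/107=794/107
back: M1=-21/2−1/4·794/107=-1322/107
M: M0=0, M1=-1322/107, M2=794/107, M3=-437/107, M4=0
seg 0: a=-5, c=M0/2=0, d=(M1−M0)/(6·1)=-661/321, b=Δ0−h0·(2M0+M1)/6=2266/321
seg 1: a=0, c=M1/2=-661/107, d=(M2−M1)/(6·1)=1058/321, b=Δ1−h1·(2M1+M2)/6=283/321
seg 2: a=-2, c=M2/2=397/107, d=(M3−M2)/(6·2)=-1231/1284, b=Δ2−h2·(2M2+M3)/6=-509/321
seg 3: a=2, c=M3/2=-437/214, d=(M4−M3)/(6·3)=437/1926, b=Δ3−h3·(2M3+M4)/6=562/321
t_q=3/4 → seg 0, τ=3/4; S=-5+2266/321·τ+0·τ²+-661/321·τ³=-3933/6848

  seg 0: a=-5 b=2266/321 c=0 d=-661/321
  seg 1: a=0 b=283/321 c=-661/107 d=1058/321
  seg 2: a=-2 b=-509/321 c=397/107 d=-1231/1284
  seg 3: a=2 b=562/321 c=-437/214 d=437/1926
S(3/4) = -3933/6848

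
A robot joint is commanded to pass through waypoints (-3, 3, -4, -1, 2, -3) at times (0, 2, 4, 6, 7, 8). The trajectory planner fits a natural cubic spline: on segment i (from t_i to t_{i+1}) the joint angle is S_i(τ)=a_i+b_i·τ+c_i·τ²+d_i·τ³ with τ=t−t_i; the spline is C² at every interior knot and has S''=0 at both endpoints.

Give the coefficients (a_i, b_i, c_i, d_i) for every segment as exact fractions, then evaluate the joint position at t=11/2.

Δ: Δ0=3, Δ1=-7/2, Δ2=3/2, Δ3=3, Δ4=-5
row 1: diag=8, rhs=-39; c'=1/4, d'=-39/8
row 2: denom=8−2·1/4=15/2; d'=(30−2·-39/8)/(15/2)=53/10
row 3: denom=6−2·4/15=82/15; d'=(9−2·53/10)/(82/15)=-12/41
row 4: denom=4−1·15/82=313/82; d'=(-48−1·-12/41)/(313/82)=-3912/313
back: M4=-3912/313
back: M3=-12/41−15/82·-3912/313=624/313
back: M2=53/10−4/15·624/313=2985/626
back: M1=-39/8−1/4·2985/626=-1899/313
M: M0=0, M1=-1899/313, M2=2985/626, M3=624/313, M4=-3912/313, M5=0
seg 0: a=-3, c=M0/2=0, d=(M1−M0)/(6·2)=-633/1252, b=Δ0−h0·(2M0+M1)/6=1572/313
seg 1: a=3, c=M1/2=-1899/626, d=(M2−M1)/(6·2)=2261/2504, b=Δ1−h1·(2M1+M2)/6=-327/313
seg 2: a=-4, c=M2/2=2985/1252, d=(M3−M2)/(6·2)=-579/2504, b=Δ2−h2·(2M2+M3)/6=-1467/626
seg 3: a=-1, c=M3/2=312/313, d=(M4−M3)/(6·1)=-756/313, b=Δ3−h3·(2M3+M4)/6=1383/313
seg 4: a=2, c=M4/2=-1956/313, d=(M5−M4)/(6·1)=652/313, b=Δ4−h4·(2M4+M5)/6=-261/313
t_q=11/2 → seg 2, τ=3/2; S=-4+-1467/626·τ+2985/1252·τ²+-579/2504·τ³=-58717/20032

  seg 0: a=-3 b=1572/313 c=0 d=-633/1252
  seg 1: a=3 b=-327/313 c=-1899/626 d=2261/2504
  seg 2: a=-4 b=-1467/626 c=2985/1252 d=-579/2504
  seg 3: a=-1 b=1383/313 c=312/313 d=-756/313
  seg 4: a=2 b=-261/313 c=-1956/313 d=652/313
S(11/2) = -58717/20032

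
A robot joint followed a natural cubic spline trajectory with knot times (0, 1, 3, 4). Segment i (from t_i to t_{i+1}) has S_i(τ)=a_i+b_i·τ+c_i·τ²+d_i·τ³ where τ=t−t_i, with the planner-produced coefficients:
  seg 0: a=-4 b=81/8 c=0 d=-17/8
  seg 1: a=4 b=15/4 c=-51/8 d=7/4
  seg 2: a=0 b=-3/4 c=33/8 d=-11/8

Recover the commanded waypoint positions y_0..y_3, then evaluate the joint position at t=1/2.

y_0 = S_0(0) = a_0 = -4
y_1 = S_1(0) = a_1 = 4
y_2 = S_2(0) = a_2 = 0
y_3 = S_2(1) = 2
t_q=1/2 is in segment 0 (τ=1/2); S_0(τ)=51/64

y_0=-4 y_1=4 y_2=0 y_3=2
S(1/2) = 51/64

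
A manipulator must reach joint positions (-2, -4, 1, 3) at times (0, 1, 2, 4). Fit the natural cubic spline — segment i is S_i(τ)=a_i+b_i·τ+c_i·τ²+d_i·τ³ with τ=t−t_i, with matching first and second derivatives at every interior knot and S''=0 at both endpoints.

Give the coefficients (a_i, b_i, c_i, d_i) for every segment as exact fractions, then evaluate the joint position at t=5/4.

  seg 0: a=-2 b=-4 c=0 d=2
  seg 1: a=-4 b=2 c=6 d=-3
  seg 2: a=1 b=5 c=-3 d=1/2
S(5/4) = -203/64

Δ: Δ0=-2, Δ1=5, Δ2=1
row 1: diag=4, rhs=42; c'=1/4, d'=21/2
row 2: denom=6−1·1/4=23/4; d'=(-24−1·21/2)/(23/4)=-6
back: M2=-6
back: M1=21/2−1/4·-6=12
M: M0=0, M1=12, M2=-6, M3=0
seg 0: a=-2, c=M0/2=0, d=(M1−M0)/(6·1)=2, b=Δ0−h0·(2M0+M1)/6=-4
seg 1: a=-4, c=M1/2=6, d=(M2−M1)/(6·1)=-3, b=Δ1−h1·(2M1+M2)/6=2
seg 2: a=1, c=M2/2=-3, d=(M3−M2)/(6·2)=1/2, b=Δ2−h2·(2M2+M3)/6=5
t_q=5/4 → seg 1, τ=1/4; S=-4+2·τ+6·τ²+-3·τ³=-203/64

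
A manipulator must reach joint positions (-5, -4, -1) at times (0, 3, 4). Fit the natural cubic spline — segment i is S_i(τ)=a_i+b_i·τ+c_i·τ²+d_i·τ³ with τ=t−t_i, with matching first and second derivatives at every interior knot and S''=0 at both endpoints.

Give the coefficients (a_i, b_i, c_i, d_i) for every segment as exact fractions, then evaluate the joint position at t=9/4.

Δ: Δ0=1/3, Δ1=3
row 1: diag=8, rhs=16; c'=1/8, d'=2
back: M1=2
M: M0=0, M1=2, M2=0
seg 0: a=-5, c=M0/2=0, d=(M1−M0)/(6·3)=1/9, b=Δ0−h0·(2M0+M1)/6=-2/3
seg 1: a=-4, c=M1/2=1, d=(M2−M1)/(6·1)=-1/3, b=Δ1−h1·(2M1+M2)/6=7/3
t_q=9/4 → seg 0, τ=9/4; S=-5+-2/3·τ+0·τ²+1/9·τ³=-335/64

  seg 0: a=-5 b=-2/3 c=0 d=1/9
  seg 1: a=-4 b=7/3 c=1 d=-1/3
S(9/4) = -335/64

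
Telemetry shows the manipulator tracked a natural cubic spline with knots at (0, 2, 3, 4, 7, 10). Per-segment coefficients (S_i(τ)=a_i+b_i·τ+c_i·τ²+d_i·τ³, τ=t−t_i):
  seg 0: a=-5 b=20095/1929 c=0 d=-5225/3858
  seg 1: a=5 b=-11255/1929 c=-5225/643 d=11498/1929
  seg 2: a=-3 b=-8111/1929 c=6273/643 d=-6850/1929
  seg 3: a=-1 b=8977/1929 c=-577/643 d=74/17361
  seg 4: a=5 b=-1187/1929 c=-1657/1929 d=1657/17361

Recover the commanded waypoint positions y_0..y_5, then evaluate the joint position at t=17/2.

y_0 = S_0(0) = a_0 = -5
y_1 = S_1(0) = a_1 = 5
y_2 = S_2(0) = a_2 = -3
y_3 = S_3(0) = a_3 = -1
y_4 = S_4(0) = a_4 = 5
y_5 = S_4(3) = -2
t_q=17/2 is in segment 4 (τ=3/2); S_4(τ)=12687/5144

y_0=-5 y_1=5 y_2=-3 y_3=-1 y_4=5 y_5=-2
S(17/2) = 12687/5144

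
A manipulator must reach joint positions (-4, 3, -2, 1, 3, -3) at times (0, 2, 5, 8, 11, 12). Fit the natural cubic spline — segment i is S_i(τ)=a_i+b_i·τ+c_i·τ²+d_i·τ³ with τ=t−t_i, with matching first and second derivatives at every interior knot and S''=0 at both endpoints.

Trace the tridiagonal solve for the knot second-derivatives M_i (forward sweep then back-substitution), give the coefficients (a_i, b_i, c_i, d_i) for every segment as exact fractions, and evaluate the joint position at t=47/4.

  seg 0: a=-4 b=3141/662 c=0 d=-103/331
  seg 1: a=3 b=669/662 c=-618/331 d=5807/17874
  seg 2: a=-2 b=-470/331 c=2099/1986 d=-497/5958
  seg 3: a=1 b=1767/662 c=304/993 d=-5801/17874
  seg 4: a=3 b=-1409/331 c=-1731/662 d=577/662
S(47/4) = -54897/42368

Δ: Δ0=7/2, Δ1=-5/3, Δ2=1, Δ3=2/3, Δ4=-6
row 1: diag=10, rhs=-31; c'=3/10, d'=-31/10
row 2: denom=12−3·3/10=111/10; d'=(16−3·-31/10)/(111/10)=253/111
row 3: denom=12−3·10/37=414/37; d'=(-2−3·253/111)/(414/37)=-109/138
row 4: denom=8−3·37/138=331/46; d'=(-40−3·-109/138)/(331/46)=-1731/331
back: M4=-1731/331
back: M3=-109/138−37/138·-1731/331=608/993
back: M2=253/111−10/37·608/993=2099/993
back: M1=-31/10−3/10·2099/993=-1236/331
M: M0=0, M1=-1236/331, M2=2099/993, M3=608/993, M4=-1731/331, M5=0
seg 0: a=-4, c=M0/2=0, d=(M1−M0)/(6·2)=-103/331, b=Δ0−h0·(2M0+M1)/6=3141/662
seg 1: a=3, c=M1/2=-618/331, d=(M2−M1)/(6·3)=5807/17874, b=Δ1−h1·(2M1+M2)/6=669/662
seg 2: a=-2, c=M2/2=2099/1986, d=(M3−M2)/(6·3)=-497/5958, b=Δ2−h2·(2M2+M3)/6=-470/331
seg 3: a=1, c=M3/2=304/993, d=(M4−M3)/(6·3)=-5801/17874, b=Δ3−h3·(2M3+M4)/6=1767/662
seg 4: a=3, c=M4/2=-1731/662, d=(M5−M4)/(6·1)=577/662, b=Δ4−h4·(2M4+M5)/6=-1409/331
t_q=47/4 → seg 4, τ=3/4; S=3+-1409/331·τ+-1731/662·τ²+577/662·τ³=-54897/42368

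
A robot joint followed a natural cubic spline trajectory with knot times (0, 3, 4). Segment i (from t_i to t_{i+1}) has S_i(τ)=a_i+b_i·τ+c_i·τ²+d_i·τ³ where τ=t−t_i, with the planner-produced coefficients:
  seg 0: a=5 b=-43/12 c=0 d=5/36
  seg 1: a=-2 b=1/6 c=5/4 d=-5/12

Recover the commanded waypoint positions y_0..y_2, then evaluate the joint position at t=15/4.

y_0 = S_0(0) = a_0 = 5
y_1 = S_1(0) = a_1 = -2
y_2 = S_1(1) = -1
t_q=15/4 is in segment 1 (τ=3/4); S_1(τ)=-345/256

y_0=5 y_1=-2 y_2=-1
S(15/4) = -345/256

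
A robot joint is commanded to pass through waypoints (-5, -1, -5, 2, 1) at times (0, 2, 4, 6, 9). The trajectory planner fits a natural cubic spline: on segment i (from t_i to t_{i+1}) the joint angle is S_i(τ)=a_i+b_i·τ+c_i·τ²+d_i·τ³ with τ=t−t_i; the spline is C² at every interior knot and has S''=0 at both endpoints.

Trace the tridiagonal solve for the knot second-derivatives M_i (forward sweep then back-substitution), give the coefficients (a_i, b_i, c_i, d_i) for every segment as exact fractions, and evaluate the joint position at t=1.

  seg 0: a=-5 b=748/213 c=0 d=-161/426
  seg 1: a=-1 b=-218/213 c=-161/71 d=379/426
  seg 2: a=-5 b=124/213 c=218/71 d=-1373/1704
  seg 3: a=2 b=1361/426 c=-501/284 d=167/852
S(1) = -265/142

Δ: Δ0=2, Δ1=-2, Δ2=7/2, Δ3=-1/3
row 1: diag=8, rhs=-24; c'=1/4, d'=-3
row 2: denom=8−2·1/4=15/2; d'=(33−2·-3)/(15/2)=26/5
row 3: denom=10−2·4/15=142/15; d'=(-23−2·26/5)/(142/15)=-501/142
back: M3=-501/142
back: M2=26/5−4/15·-501/142=436/71
back: M1=-3−1/4·436/71=-322/71
M: M0=0, M1=-322/71, M2=436/71, M3=-501/142, M4=0
seg 0: a=-5, c=M0/2=0, d=(M1−M0)/(6·2)=-161/426, b=Δ0−h0·(2M0+M1)/6=748/213
seg 1: a=-1, c=M1/2=-161/71, d=(M2−M1)/(6·2)=379/426, b=Δ1−h1·(2M1+M2)/6=-218/213
seg 2: a=-5, c=M2/2=218/71, d=(M3−M2)/(6·2)=-1373/1704, b=Δ2−h2·(2M2+M3)/6=124/213
seg 3: a=2, c=M3/2=-501/284, d=(M4−M3)/(6·3)=167/852, b=Δ3−h3·(2M3+M4)/6=1361/426
t_q=1 → seg 0, τ=1; S=-5+748/213·τ+0·τ²+-161/426·τ³=-265/142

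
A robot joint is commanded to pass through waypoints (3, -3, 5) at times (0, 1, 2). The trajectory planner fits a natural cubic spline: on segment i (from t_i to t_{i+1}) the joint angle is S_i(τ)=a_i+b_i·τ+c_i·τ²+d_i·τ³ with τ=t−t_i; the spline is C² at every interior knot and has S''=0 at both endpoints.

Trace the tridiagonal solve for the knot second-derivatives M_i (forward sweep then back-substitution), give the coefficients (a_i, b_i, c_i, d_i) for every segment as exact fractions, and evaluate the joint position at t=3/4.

  seg 0: a=3 b=-19/2 c=0 d=7/2
  seg 1: a=-3 b=1 c=21/2 d=-7/2
S(3/4) = -339/128

Δ: Δ0=-6, Δ1=8
row 1: diag=4, rhs=84; c'=1/4, d'=21
back: M1=21
M: M0=0, M1=21, M2=0
seg 0: a=3, c=M0/2=0, d=(M1−M0)/(6·1)=7/2, b=Δ0−h0·(2M0+M1)/6=-19/2
seg 1: a=-3, c=M1/2=21/2, d=(M2−M1)/(6·1)=-7/2, b=Δ1−h1·(2M1+M2)/6=1
t_q=3/4 → seg 0, τ=3/4; S=3+-19/2·τ+0·τ²+7/2·τ³=-339/128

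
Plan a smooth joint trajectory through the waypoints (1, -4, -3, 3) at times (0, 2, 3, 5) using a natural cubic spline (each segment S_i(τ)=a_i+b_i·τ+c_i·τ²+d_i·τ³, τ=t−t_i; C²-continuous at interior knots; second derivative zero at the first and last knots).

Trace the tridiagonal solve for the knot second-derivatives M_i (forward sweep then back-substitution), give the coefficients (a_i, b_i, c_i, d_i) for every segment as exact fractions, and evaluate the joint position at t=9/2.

Δ: Δ0=-5/2, Δ1=1, Δ2=3
row 1: diag=6, rhs=21; c'=1/6, d'=7/2
row 2: denom=6−1·1/6=35/6; d'=(12−1·7/2)/(35/6)=51/35
back: M2=51/35
back: M1=7/2−1/6·51/35=114/35
M: M0=0, M1=114/35, M2=51/35, M3=0
seg 0: a=1, c=M0/2=0, d=(M1−M0)/(6·2)=19/70, b=Δ0−h0·(2M0+M1)/6=-251/70
seg 1: a=-4, c=M1/2=57/35, d=(M2−M1)/(6·1)=-3/10, b=Δ1−h1·(2M1+M2)/6=-23/70
seg 2: a=-3, c=M2/2=51/70, d=(M3−M2)/(6·2)=-17/140, b=Δ2−h2·(2M2+M3)/6=71/35
t_q=9/2 → seg 2, τ=3/2; S=-3+71/35·τ+51/70·τ²+-17/140·τ³=285/224

  seg 0: a=1 b=-251/70 c=0 d=19/70
  seg 1: a=-4 b=-23/70 c=57/35 d=-3/10
  seg 2: a=-3 b=71/35 c=51/70 d=-17/140
S(9/2) = 285/224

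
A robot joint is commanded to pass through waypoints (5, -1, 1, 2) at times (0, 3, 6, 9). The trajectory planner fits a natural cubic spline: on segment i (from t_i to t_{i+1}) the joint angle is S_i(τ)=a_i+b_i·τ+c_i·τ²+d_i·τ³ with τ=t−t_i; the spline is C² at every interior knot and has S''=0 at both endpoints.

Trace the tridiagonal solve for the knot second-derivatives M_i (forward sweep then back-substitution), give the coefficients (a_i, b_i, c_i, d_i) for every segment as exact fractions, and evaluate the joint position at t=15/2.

Δ: Δ0=-2, Δ1=2/3, Δ2=1/3
row 1: diag=12, rhs=16; c'=1/4, d'=4/3
row 2: denom=12−3·1/4=45/4; d'=(-2−3·4/3)/(45/4)=-8/15
back: M2=-8/15
back: M1=4/3−1/4·-8/15=22/15
M: M0=0, M1=22/15, M2=-8/15, M3=0
seg 0: a=5, c=M0/2=0, d=(M1−M0)/(6·3)=11/135, b=Δ0−h0·(2M0+M1)/6=-41/15
seg 1: a=-1, c=M1/2=11/15, d=(M2−M1)/(6·3)=-1/9, b=Δ1−h1·(2M1+M2)/6=-8/15
seg 2: a=1, c=M2/2=-4/15, d=(M3−M2)/(6·3)=4/135, b=Δ2−h2·(2M2+M3)/6=13/15
t_q=15/2 → seg 2, τ=3/2; S=1+13/15·τ+-4/15·τ²+4/135·τ³=9/5

  seg 0: a=5 b=-41/15 c=0 d=11/135
  seg 1: a=-1 b=-8/15 c=11/15 d=-1/9
  seg 2: a=1 b=13/15 c=-4/15 d=4/135
S(15/2) = 9/5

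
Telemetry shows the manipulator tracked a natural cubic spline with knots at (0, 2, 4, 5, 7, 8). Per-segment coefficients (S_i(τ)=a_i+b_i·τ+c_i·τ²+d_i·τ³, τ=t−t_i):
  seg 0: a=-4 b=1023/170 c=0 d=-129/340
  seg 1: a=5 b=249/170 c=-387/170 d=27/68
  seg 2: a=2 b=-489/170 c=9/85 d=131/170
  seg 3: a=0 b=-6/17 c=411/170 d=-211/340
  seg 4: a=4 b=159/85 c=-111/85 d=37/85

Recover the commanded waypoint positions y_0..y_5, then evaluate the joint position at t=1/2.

y_0 = S_0(0) = a_0 = -4
y_1 = S_1(0) = a_1 = 5
y_2 = S_2(0) = a_2 = 2
y_3 = S_3(0) = a_3 = 0
y_4 = S_4(0) = a_4 = 4
y_5 = S_4(1) = 5
t_q=1/2 is in segment 0 (τ=1/2); S_0(τ)=-565/544

y_0=-4 y_1=5 y_2=2 y_3=0 y_4=4 y_5=5
S(1/2) = -565/544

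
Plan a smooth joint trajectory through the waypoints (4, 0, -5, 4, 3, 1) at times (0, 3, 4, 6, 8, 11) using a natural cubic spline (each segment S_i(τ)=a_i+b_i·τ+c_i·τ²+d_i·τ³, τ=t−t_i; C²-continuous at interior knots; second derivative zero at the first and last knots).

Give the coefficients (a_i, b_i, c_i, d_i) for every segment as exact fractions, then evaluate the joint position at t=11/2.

Δ: Δ0=-4/3, Δ1=-5, Δ2=9/2, Δ3=-1/2, Δ4=-2/3
row 1: diag=8, rhs=-22; c'=1/8, d'=-11/4
row 2: denom=6−1·1/8=47/8; d'=(57−1·-11/4)/(47/8)=478/47
row 3: denom=8−2·16/47=344/47; d'=(-30−2·478/47)/(344/47)=-1183/172
row 4: denom=10−2·47/172=813/86; d'=(-1−2·-1183/172)/(813/86)=1097/813
back: M4=1097/813
back: M3=-1183/172−47/172·1097/813=-11783/1626
back: M2=478/47−16/47·-11783/1626=10274/813
back: M1=-11/4−1/8·10274/813=-3520/813
M: M0=0, M1=-3520/813, M2=10274/813, M3=-11783/1626, M4=1097/813, M5=0
seg 0: a=4, c=M0/2=0, d=(M1−M0)/(6·3)=-1760/7317, b=Δ0−h0·(2M0+M1)/6=676/813
seg 1: a=0, c=M1/2=-1760/813, d=(M2−M1)/(6·1)=2299/813, b=Δ1−h1·(2M1+M2)/6=-4604/813
seg 2: a=-5, c=M2/2=5137/813, d=(M3−M2)/(6·2)=-10777/6504, b=Δ2−h2·(2M2+M3)/6=-409/271
seg 3: a=4, c=M3/2=-11783/3252, d=(M4−M3)/(6·2)=1553/2168, b=Δ3−h3·(2M3+M4)/6=6311/1626
seg 4: a=3, c=M4/2=1097/1626, d=(M5−M4)/(6·3)=-1097/14634, b=Δ4−h4·(2M4+M5)/6=-1639/813
t_q=11/2 → seg 2, τ=3/2; S=-5+-409/271·τ+5137/813·τ²+-10777/6504·τ³=23599/17344

  seg 0: a=4 b=676/813 c=0 d=-1760/7317
  seg 1: a=0 b=-4604/813 c=-1760/813 d=2299/813
  seg 2: a=-5 b=-409/271 c=5137/813 d=-10777/6504
  seg 3: a=4 b=6311/1626 c=-11783/3252 d=1553/2168
  seg 4: a=3 b=-1639/813 c=1097/1626 d=-1097/14634
S(11/2) = 23599/17344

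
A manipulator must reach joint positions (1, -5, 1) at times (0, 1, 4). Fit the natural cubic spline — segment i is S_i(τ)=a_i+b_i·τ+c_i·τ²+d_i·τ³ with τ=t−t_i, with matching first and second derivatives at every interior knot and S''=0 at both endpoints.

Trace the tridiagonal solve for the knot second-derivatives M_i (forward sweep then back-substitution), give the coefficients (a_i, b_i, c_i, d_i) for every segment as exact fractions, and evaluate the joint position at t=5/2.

Δ: Δ0=-6, Δ1=2
row 1: diag=8, rhs=48; c'=3/8, d'=6
back: M1=6
M: M0=0, M1=6, M2=0
seg 0: a=1, c=M0/2=0, d=(M1−M0)/(6·1)=1, b=Δ0−h0·(2M0+M1)/6=-7
seg 1: a=-5, c=M1/2=3, d=(M2−M1)/(6·3)=-1/3, b=Δ1−h1·(2M1+M2)/6=-4
t_q=5/2 → seg 1, τ=3/2; S=-5+-4·τ+3·τ²+-1/3·τ³=-43/8

  seg 0: a=1 b=-7 c=0 d=1
  seg 1: a=-5 b=-4 c=3 d=-1/3
S(5/2) = -43/8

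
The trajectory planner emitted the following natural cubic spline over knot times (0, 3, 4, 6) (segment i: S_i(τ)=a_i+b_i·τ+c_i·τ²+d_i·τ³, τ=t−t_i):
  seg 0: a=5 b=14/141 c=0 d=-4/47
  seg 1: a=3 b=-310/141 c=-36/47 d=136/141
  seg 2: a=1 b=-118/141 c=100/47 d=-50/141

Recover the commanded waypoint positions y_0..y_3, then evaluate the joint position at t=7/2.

y_0=5 y_1=3 y_2=1 y_3=5
S(7/2) = 86/47

y_0 = S_0(0) = a_0 = 5
y_1 = S_1(0) = a_1 = 3
y_2 = S_2(0) = a_2 = 1
y_3 = S_2(2) = 5
t_q=7/2 is in segment 1 (τ=1/2); S_1(τ)=86/47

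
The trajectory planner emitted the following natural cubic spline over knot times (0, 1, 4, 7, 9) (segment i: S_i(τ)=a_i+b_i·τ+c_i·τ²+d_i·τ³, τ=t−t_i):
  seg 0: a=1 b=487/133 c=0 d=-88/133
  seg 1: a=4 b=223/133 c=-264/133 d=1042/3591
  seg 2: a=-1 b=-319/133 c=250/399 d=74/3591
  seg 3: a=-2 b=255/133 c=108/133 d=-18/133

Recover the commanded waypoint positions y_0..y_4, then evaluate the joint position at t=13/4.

y_0 = S_0(0) = a_0 = 1
y_1 = S_1(0) = a_1 = 4
y_2 = S_2(0) = a_2 = -1
y_3 = S_3(0) = a_3 = -2
y_4 = S_3(2) = 4
t_q=13/4 is in segment 1 (τ=9/4); S_1(τ)=4379/4256

y_0=1 y_1=4 y_2=-1 y_3=-2 y_4=4
S(13/4) = 4379/4256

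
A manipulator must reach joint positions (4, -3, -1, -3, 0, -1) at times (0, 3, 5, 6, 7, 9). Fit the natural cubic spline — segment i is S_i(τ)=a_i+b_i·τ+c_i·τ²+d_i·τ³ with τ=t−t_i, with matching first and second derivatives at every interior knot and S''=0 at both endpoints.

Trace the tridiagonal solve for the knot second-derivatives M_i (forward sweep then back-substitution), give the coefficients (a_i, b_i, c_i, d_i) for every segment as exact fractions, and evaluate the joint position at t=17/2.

Δ: Δ0=-7/3, Δ1=1, Δ2=-2, Δ3=3, Δ4=-1/2
row 1: diag=10, rhs=20; c'=1/5, d'=2
row 2: denom=6−2·1/5=28/5; d'=(-18−2·2)/(28/5)=-55/14
row 3: denom=4−1·5/28=107/28; d'=(30−1·-55/14)/(107/28)=950/107
row 4: denom=6−1·28/107=614/107; d'=(-21−1·950/107)/(614/107)=-3197/614
back: M4=-3197/614
back: M3=950/107−28/107·-3197/614=3144/307
back: M2=-55/14−5/28·3144/307=-3535/614
back: M1=2−1/5·-3535/614=1935/614
M: M0=0, M1=1935/614, M2=-3535/614, M3=3144/307, M4=-3197/614, M5=0
seg 0: a=4, c=M0/2=0, d=(M1−M0)/(6·3)=215/1228, b=Δ0−h0·(2M0+M1)/6=-14401/3684
seg 1: a=-3, c=M1/2=1935/1228, d=(M2−M1)/(6·2)=-2735/3684, b=Δ1−h1·(2M1+M2)/6=1507/1842
seg 2: a=-1, c=M2/2=-3535/1228, d=(M3−M2)/(6·1)=9823/3684, b=Δ2−h2·(2M2+M3)/6=-3293/1842
seg 3: a=-3, c=M3/2=1572/307, d=(M4−M3)/(6·1)=-9485/3684, b=Δ3−h3·(2M3+M4)/6=1673/3684
seg 4: a=0, c=M4/2=-3197/1228, d=(M5−M4)/(6·2)=3197/7368, b=Δ4−h4·(2M4+M5)/6=5473/1842
t_q=17/2 → seg 4, τ=3/2; S=0+5473/1842·τ+-3197/1228·τ²+3197/7368·τ³=1249/19648

  seg 0: a=4 b=-14401/3684 c=0 d=215/1228
  seg 1: a=-3 b=1507/1842 c=1935/1228 d=-2735/3684
  seg 2: a=-1 b=-3293/1842 c=-3535/1228 d=9823/3684
  seg 3: a=-3 b=1673/3684 c=1572/307 d=-9485/3684
  seg 4: a=0 b=5473/1842 c=-3197/1228 d=3197/7368
S(17/2) = 1249/19648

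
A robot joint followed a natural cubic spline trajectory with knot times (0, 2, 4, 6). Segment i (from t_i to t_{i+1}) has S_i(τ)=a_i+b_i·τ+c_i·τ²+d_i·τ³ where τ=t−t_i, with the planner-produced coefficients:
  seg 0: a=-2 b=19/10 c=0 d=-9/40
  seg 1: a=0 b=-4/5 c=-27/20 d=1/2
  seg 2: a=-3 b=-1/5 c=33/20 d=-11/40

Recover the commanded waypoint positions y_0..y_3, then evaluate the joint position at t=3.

y_0=-2 y_1=0 y_2=-3 y_3=1
S(3) = -33/20

y_0 = S_0(0) = a_0 = -2
y_1 = S_1(0) = a_1 = 0
y_2 = S_2(0) = a_2 = -3
y_3 = S_2(2) = 1
t_q=3 is in segment 1 (τ=1); S_1(τ)=-33/20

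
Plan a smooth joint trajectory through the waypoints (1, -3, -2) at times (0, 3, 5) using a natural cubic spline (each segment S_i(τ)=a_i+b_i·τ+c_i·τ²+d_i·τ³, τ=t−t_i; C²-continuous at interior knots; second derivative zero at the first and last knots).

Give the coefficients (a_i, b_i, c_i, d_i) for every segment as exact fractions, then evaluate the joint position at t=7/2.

  seg 0: a=1 b=-113/60 c=0 d=11/180
  seg 1: a=-3 b=-7/30 c=11/20 d=-11/120
S(7/2) = -957/320

Δ: Δ0=-4/3, Δ1=1/2
row 1: diag=10, rhs=11; c'=1/5, d'=11/10
back: M1=11/10
M: M0=0, M1=11/10, M2=0
seg 0: a=1, c=M0/2=0, d=(M1−M0)/(6·3)=11/180, b=Δ0−h0·(2M0+M1)/6=-113/60
seg 1: a=-3, c=M1/2=11/20, d=(M2−M1)/(6·2)=-11/120, b=Δ1−h1·(2M1+M2)/6=-7/30
t_q=7/2 → seg 1, τ=1/2; S=-3+-7/30·τ+11/20·τ²+-11/120·τ³=-957/320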